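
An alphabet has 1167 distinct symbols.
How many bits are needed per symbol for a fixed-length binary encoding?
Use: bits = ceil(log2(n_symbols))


log2(1167) = 10.1886
Bracket: 2^10 = 1024 < 1167 <= 2^11 = 2048
So ceil(log2(1167)) = 11

bits = ceil(log2(1167)) = ceil(10.1886) = 11 bits


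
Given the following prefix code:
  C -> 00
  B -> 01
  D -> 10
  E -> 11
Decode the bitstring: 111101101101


Decoding step by step:
Bits 11 -> E
Bits 11 -> E
Bits 01 -> B
Bits 10 -> D
Bits 11 -> E
Bits 01 -> B


Decoded message: EEBDEB


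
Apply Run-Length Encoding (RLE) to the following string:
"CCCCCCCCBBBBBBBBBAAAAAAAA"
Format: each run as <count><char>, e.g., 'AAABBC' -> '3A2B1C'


Scanning runs left to right:
  i=0: run of 'C' x 8 -> '8C'
  i=8: run of 'B' x 9 -> '9B'
  i=17: run of 'A' x 8 -> '8A'

RLE = 8C9B8A


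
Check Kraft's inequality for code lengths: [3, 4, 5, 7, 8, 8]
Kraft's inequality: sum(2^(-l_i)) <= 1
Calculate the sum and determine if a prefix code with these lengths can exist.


Sum = 2^(-3) + 2^(-4) + 2^(-5) + 2^(-7) + 2^(-8) + 2^(-8)
    = 0.125 + 0.0625 + 0.03125 + 0.0078125 + 0.00390625 + 0.00390625
    = 60/256 = 0.234375
Since 0.234375 <= 1, Kraft's inequality IS satisfied.
A prefix code with these lengths CAN exist.

Kraft sum = 0.234375. Satisfied.


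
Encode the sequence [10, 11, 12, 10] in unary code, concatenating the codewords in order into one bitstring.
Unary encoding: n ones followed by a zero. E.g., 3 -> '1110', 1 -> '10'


Encode each number as n ones followed by a terminating 0:
  10 -> 11111111110 (11 bits)
  11 -> 111111111110 (12 bits)
  12 -> 1111111111110 (13 bits)
  10 -> 11111111110 (11 bits)
Total length = 11 + 12 + 13 + 11 = 47 bits.

Unary([10, 11, 12, 10]) = 11111111110111111111110111111111111011111111110 (47 bits)


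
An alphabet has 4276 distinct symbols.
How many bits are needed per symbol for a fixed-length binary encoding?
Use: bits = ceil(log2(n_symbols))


log2(4276) = 12.062
Bracket: 2^12 = 4096 < 4276 <= 2^13 = 8192
So ceil(log2(4276)) = 13

bits = ceil(log2(4276)) = ceil(12.062) = 13 bits


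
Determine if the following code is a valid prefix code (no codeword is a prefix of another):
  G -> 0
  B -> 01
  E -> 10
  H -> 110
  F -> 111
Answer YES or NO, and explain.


Checking each pair (does one codeword prefix another?):
  G='0' vs B='01': prefix -- VIOLATION

NO -- this is NOT a valid prefix code. G (0) is a prefix of B (01).


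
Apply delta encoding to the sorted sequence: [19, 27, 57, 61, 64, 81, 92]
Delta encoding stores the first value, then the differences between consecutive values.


First value: 19
Deltas:
  27 - 19 = 8
  57 - 27 = 30
  61 - 57 = 4
  64 - 61 = 3
  81 - 64 = 17
  92 - 81 = 11


Delta encoded: [19, 8, 30, 4, 3, 17, 11]


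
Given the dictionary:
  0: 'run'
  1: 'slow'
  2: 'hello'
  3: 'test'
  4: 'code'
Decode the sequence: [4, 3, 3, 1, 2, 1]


Look up each index in the dictionary:
  4 -> 'code'
  3 -> 'test'
  3 -> 'test'
  1 -> 'slow'
  2 -> 'hello'
  1 -> 'slow'

Decoded: "code test test slow hello slow"


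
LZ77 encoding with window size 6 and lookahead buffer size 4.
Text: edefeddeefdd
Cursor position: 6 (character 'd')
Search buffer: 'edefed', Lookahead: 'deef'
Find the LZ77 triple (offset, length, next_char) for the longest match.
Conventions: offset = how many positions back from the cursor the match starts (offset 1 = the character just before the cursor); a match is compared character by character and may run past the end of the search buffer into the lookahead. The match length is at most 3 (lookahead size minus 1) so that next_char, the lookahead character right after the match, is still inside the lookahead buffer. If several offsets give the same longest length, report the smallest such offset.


Try each offset into the search buffer:
  offset=1 (pos 5, char 'd'): match length 1
  offset=2 (pos 4, char 'e'): match length 0
  offset=3 (pos 3, char 'f'): match length 0
  offset=4 (pos 2, char 'e'): match length 0
  offset=5 (pos 1, char 'd'): match length 2
  offset=6 (pos 0, char 'e'): match length 0
Longest match has length 2 at offset 5.
next_char = character at position 6 + 2 = 8 -> 'e'

Best match: offset=5, length=2 (matching 'de' starting at position 1)
LZ77 triple: (5, 2, 'e')


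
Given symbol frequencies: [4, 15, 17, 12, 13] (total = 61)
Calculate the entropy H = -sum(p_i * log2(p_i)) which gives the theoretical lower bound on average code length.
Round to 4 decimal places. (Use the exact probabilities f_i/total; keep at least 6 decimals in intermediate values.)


Per-symbol terms -p_i * log2(p_i) with p_i = f_i/61:
  p = 4/61 = 0.065574: log2(p) = -3.930737, -p*log2(p) = 0.257753
  p = 15/61 = 0.245902: log2(p) = -2.023847, -p*log2(p) = 0.497667
  p = 17/61 = 0.278689: log2(p) = -1.843274, -p*log2(p) = 0.513699
  p = 12/61 = 0.196721: log2(p) = -2.345775, -p*log2(p) = 0.461464
  p = 13/61 = 0.213115: log2(p) = -2.230298, -p*log2(p) = 0.475309
H = 0.257753 + 0.497667 + 0.513699 + 0.461464 + 0.475309 = 2.205892

H = 2.2059 bits/symbol


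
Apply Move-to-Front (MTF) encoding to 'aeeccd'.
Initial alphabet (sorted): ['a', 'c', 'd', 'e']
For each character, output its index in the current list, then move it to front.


MTF encoding:
'a': index 0 in ['a', 'c', 'd', 'e'] -> ['a', 'c', 'd', 'e']
'e': index 3 in ['a', 'c', 'd', 'e'] -> ['e', 'a', 'c', 'd']
'e': index 0 in ['e', 'a', 'c', 'd'] -> ['e', 'a', 'c', 'd']
'c': index 2 in ['e', 'a', 'c', 'd'] -> ['c', 'e', 'a', 'd']
'c': index 0 in ['c', 'e', 'a', 'd'] -> ['c', 'e', 'a', 'd']
'd': index 3 in ['c', 'e', 'a', 'd'] -> ['d', 'c', 'e', 'a']


Output: [0, 3, 0, 2, 0, 3]


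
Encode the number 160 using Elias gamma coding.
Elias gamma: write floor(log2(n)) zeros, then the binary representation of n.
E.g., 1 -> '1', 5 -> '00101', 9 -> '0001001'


num_bits = floor(log2(160)) + 1 = 8
leading_zeros = num_bits - 1 = 7
binary(160) = 10100000

Elias gamma(160) = '0000000' + '10100000' = 000000010100000 (15 bits)


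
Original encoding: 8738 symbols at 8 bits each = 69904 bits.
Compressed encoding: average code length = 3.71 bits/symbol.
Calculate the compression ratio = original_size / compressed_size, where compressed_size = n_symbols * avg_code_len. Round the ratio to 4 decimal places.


original_size = n_symbols * orig_bits = 8738 * 8 = 69904 bits
compressed_size = n_symbols * avg_code_len = 8738 * 3.71 = 32417.98 bits
ratio = original_size / compressed_size = 69904 / 32417.98 = 2.1563

Compression ratio = 2.1563


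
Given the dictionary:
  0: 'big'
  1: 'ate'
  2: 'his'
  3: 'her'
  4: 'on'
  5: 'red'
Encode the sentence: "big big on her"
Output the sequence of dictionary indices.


Look up each word in the dictionary:
  'big' -> 0
  'big' -> 0
  'on' -> 4
  'her' -> 3

Encoded: [0, 0, 4, 3]


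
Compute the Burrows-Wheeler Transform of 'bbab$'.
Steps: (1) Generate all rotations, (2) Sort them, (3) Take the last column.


Rotations (sorted):
  0: $bbab -> last char: b
  1: ab$bb -> last char: b
  2: b$bba -> last char: a
  3: bab$b -> last char: b
  4: bbab$ -> last char: $


BWT = bbab$


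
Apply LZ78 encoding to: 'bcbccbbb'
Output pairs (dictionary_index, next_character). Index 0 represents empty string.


LZ78 encoding steps:
Dictionary: {0: ''}
Step 1: w='' (idx 0), next='b' -> output (0, 'b'), add 'b' as idx 1
Step 2: w='' (idx 0), next='c' -> output (0, 'c'), add 'c' as idx 2
Step 3: w='b' (idx 1), next='c' -> output (1, 'c'), add 'bc' as idx 3
Step 4: w='c' (idx 2), next='b' -> output (2, 'b'), add 'cb' as idx 4
Step 5: w='b' (idx 1), next='b' -> output (1, 'b'), add 'bb' as idx 5


Encoded: [(0, 'b'), (0, 'c'), (1, 'c'), (2, 'b'), (1, 'b')]


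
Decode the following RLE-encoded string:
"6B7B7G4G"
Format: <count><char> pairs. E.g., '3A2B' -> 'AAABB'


Expanding each <count><char> pair:
  6B -> 'BBBBBB'
  7B -> 'BBBBBBB'
  7G -> 'GGGGGGG'
  4G -> 'GGGG'

Decoded = BBBBBBBBBBBBBGGGGGGGGGGG


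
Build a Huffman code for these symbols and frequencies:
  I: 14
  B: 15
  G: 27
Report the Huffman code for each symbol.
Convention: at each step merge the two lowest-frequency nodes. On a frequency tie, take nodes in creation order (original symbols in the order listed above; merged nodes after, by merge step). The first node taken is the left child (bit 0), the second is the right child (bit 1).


Huffman tree construction:
Step 1: Merge I(14) + B(15) = 29
Step 2: Merge G(27) + (I+B)(29) = 56
Read each symbol's code off the tree from the root (left child = 0, right child = 1).

Codes:
  I: 10 (length 2)
  B: 11 (length 2)
  G: 0 (length 1)
Average code length: 85/56 = 1.5179 bits/symbol


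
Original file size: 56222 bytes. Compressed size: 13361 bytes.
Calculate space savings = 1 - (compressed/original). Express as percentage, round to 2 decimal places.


ratio = compressed/original = 13361/56222 = 0.237647
savings = 1 - ratio = 1 - 0.237647 = 0.762353
as a percentage: 0.762353 * 100 = 76.24%

Space savings = 1 - 13361/56222 = 76.24%


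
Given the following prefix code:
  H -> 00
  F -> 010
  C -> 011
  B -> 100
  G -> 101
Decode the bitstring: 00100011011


Decoding step by step:
Bits 00 -> H
Bits 100 -> B
Bits 011 -> C
Bits 011 -> C


Decoded message: HBCC


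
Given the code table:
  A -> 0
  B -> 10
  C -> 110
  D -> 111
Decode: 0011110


Decoding:
0 -> A
0 -> A
111 -> D
10 -> B


Result: AADB


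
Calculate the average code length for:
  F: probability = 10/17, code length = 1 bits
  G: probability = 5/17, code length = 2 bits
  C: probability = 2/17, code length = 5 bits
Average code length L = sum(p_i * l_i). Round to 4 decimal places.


Weighted contributions p_i * l_i:
  F: (10/17) * 1 = 10/17
  G: (5/17) * 2 = 10/17
  C: (2/17) * 5 = 10/17
Sum = (10 + 10 + 10)/17 = 30/17

L = 30/17 = 1.7647 bits/symbol


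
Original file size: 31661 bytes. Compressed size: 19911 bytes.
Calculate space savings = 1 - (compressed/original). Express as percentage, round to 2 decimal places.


ratio = compressed/original = 19911/31661 = 0.628881
savings = 1 - ratio = 1 - 0.628881 = 0.371119
as a percentage: 0.371119 * 100 = 37.11%

Space savings = 1 - 19911/31661 = 37.11%


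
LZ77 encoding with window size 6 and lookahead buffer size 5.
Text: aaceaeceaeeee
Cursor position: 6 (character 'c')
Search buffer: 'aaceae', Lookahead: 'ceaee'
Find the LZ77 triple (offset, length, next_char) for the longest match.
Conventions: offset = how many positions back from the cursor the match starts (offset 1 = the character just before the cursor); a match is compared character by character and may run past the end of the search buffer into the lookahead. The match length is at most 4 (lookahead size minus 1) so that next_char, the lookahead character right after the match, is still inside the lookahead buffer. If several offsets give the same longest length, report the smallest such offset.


Try each offset into the search buffer:
  offset=1 (pos 5, char 'e'): match length 0
  offset=2 (pos 4, char 'a'): match length 0
  offset=3 (pos 3, char 'e'): match length 0
  offset=4 (pos 2, char 'c'): match length 4
  offset=5 (pos 1, char 'a'): match length 0
  offset=6 (pos 0, char 'a'): match length 0
Longest match has length 4 at offset 4.
next_char = character at position 6 + 4 = 10 -> 'e'

Best match: offset=4, length=4 (matching 'ceae' starting at position 2)
LZ77 triple: (4, 4, 'e')


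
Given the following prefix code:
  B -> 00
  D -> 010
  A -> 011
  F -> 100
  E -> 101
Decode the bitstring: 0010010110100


Decoding step by step:
Bits 00 -> B
Bits 100 -> F
Bits 101 -> E
Bits 101 -> E
Bits 00 -> B


Decoded message: BFEEB


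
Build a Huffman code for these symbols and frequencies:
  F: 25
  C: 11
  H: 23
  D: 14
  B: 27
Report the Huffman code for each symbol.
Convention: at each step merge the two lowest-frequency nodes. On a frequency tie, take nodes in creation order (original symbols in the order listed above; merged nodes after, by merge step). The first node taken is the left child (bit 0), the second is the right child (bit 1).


Huffman tree construction:
Step 1: Merge C(11) + D(14) = 25
Step 2: Merge H(23) + F(25) = 48
Step 3: Merge (C+D)(25) + B(27) = 52
Step 4: Merge (H+F)(48) + ((C+D)+B)(52) = 100
Read each symbol's code off the tree from the root (left child = 0, right child = 1).

Codes:
  F: 01 (length 2)
  C: 100 (length 3)
  H: 00 (length 2)
  D: 101 (length 3)
  B: 11 (length 2)
Average code length: 225/100 = 2.2500 bits/symbol


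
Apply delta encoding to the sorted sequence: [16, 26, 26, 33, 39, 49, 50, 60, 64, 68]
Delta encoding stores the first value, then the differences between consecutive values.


First value: 16
Deltas:
  26 - 16 = 10
  26 - 26 = 0
  33 - 26 = 7
  39 - 33 = 6
  49 - 39 = 10
  50 - 49 = 1
  60 - 50 = 10
  64 - 60 = 4
  68 - 64 = 4


Delta encoded: [16, 10, 0, 7, 6, 10, 1, 10, 4, 4]


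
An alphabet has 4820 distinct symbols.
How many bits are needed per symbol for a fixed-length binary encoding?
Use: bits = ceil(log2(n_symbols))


log2(4820) = 12.2348
Bracket: 2^12 = 4096 < 4820 <= 2^13 = 8192
So ceil(log2(4820)) = 13

bits = ceil(log2(4820)) = ceil(12.2348) = 13 bits


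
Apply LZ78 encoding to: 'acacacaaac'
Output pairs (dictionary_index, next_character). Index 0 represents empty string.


LZ78 encoding steps:
Dictionary: {0: ''}
Step 1: w='' (idx 0), next='a' -> output (0, 'a'), add 'a' as idx 1
Step 2: w='' (idx 0), next='c' -> output (0, 'c'), add 'c' as idx 2
Step 3: w='a' (idx 1), next='c' -> output (1, 'c'), add 'ac' as idx 3
Step 4: w='ac' (idx 3), next='a' -> output (3, 'a'), add 'aca' as idx 4
Step 5: w='a' (idx 1), next='a' -> output (1, 'a'), add 'aa' as idx 5
Step 6: w='c' (idx 2), end of input -> output (2, '')


Encoded: [(0, 'a'), (0, 'c'), (1, 'c'), (3, 'a'), (1, 'a'), (2, '')]


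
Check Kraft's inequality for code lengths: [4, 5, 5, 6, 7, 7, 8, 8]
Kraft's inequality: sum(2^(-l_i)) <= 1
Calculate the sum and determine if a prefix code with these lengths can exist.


Sum = 2^(-4) + 2^(-5) + 2^(-5) + 2^(-6) + 2^(-7) + 2^(-7) + 2^(-8) + 2^(-8)
    = 0.0625 + 0.03125 + 0.03125 + 0.015625 + 0.0078125 + 0.0078125 + 0.00390625 + 0.00390625
    = 42/256 = 0.1640625
Since 0.1640625 <= 1, Kraft's inequality IS satisfied.
A prefix code with these lengths CAN exist.

Kraft sum = 0.1640625. Satisfied.


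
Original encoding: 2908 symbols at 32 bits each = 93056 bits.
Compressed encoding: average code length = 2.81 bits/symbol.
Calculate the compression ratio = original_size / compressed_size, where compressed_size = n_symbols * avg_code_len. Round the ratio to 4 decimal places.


original_size = n_symbols * orig_bits = 2908 * 32 = 93056 bits
compressed_size = n_symbols * avg_code_len = 2908 * 2.81 = 8171.48 bits
ratio = original_size / compressed_size = 93056 / 8171.48 = 11.3879

Compression ratio = 11.3879


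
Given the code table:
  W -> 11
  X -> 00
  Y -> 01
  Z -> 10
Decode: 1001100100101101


Decoding:
10 -> Z
01 -> Y
10 -> Z
01 -> Y
00 -> X
10 -> Z
11 -> W
01 -> Y


Result: ZYZYXZWY


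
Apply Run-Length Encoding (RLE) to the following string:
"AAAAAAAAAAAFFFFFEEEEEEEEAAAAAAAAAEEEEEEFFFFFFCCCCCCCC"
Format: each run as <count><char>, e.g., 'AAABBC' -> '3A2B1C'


Scanning runs left to right:
  i=0: run of 'A' x 11 -> '11A'
  i=11: run of 'F' x 5 -> '5F'
  i=16: run of 'E' x 8 -> '8E'
  i=24: run of 'A' x 9 -> '9A'
  i=33: run of 'E' x 6 -> '6E'
  i=39: run of 'F' x 6 -> '6F'
  i=45: run of 'C' x 8 -> '8C'

RLE = 11A5F8E9A6E6F8C


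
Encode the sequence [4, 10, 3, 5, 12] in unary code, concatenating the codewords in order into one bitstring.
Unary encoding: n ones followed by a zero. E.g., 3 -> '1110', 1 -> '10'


Encode each number as n ones followed by a terminating 0:
  4 -> 11110 (5 bits)
  10 -> 11111111110 (11 bits)
  3 -> 1110 (4 bits)
  5 -> 111110 (6 bits)
  12 -> 1111111111110 (13 bits)
Total length = 5 + 11 + 4 + 6 + 13 = 39 bits.

Unary([4, 10, 3, 5, 12]) = 111101111111111011101111101111111111110 (39 bits)


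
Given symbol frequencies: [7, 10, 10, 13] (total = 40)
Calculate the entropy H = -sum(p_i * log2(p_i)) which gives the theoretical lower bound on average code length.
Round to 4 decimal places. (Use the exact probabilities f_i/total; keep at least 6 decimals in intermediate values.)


Per-symbol terms -p_i * log2(p_i) with p_i = f_i/40:
  p = 7/40 = 0.175000: log2(p) = -2.514573, -p*log2(p) = 0.440050
  p = 10/40 = 0.250000: log2(p) = -2.000000, -p*log2(p) = 0.500000
  p = 10/40 = 0.250000: log2(p) = -2.000000, -p*log2(p) = 0.500000
  p = 13/40 = 0.325000: log2(p) = -1.621488, -p*log2(p) = 0.526984
H = 0.440050 + 0.500000 + 0.500000 + 0.526984 = 1.967034

H = 1.967 bits/symbol


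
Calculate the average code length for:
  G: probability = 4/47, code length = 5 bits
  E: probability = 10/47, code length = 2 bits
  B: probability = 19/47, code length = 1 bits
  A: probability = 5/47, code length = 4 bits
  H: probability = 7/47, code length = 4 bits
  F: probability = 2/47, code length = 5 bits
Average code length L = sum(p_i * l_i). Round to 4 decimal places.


Weighted contributions p_i * l_i:
  G: (4/47) * 5 = 20/47
  E: (10/47) * 2 = 20/47
  B: (19/47) * 1 = 19/47
  A: (5/47) * 4 = 20/47
  H: (7/47) * 4 = 28/47
  F: (2/47) * 5 = 10/47
Sum = (20 + 20 + 19 + 20 + 28 + 10)/47 = 117/47

L = 117/47 = 2.4894 bits/symbol


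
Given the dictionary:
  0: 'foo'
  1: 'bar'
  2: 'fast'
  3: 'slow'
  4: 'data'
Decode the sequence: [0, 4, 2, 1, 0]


Look up each index in the dictionary:
  0 -> 'foo'
  4 -> 'data'
  2 -> 'fast'
  1 -> 'bar'
  0 -> 'foo'

Decoded: "foo data fast bar foo"


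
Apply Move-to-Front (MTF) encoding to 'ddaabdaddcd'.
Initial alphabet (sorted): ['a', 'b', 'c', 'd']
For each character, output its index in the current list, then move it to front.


MTF encoding:
'd': index 3 in ['a', 'b', 'c', 'd'] -> ['d', 'a', 'b', 'c']
'd': index 0 in ['d', 'a', 'b', 'c'] -> ['d', 'a', 'b', 'c']
'a': index 1 in ['d', 'a', 'b', 'c'] -> ['a', 'd', 'b', 'c']
'a': index 0 in ['a', 'd', 'b', 'c'] -> ['a', 'd', 'b', 'c']
'b': index 2 in ['a', 'd', 'b', 'c'] -> ['b', 'a', 'd', 'c']
'd': index 2 in ['b', 'a', 'd', 'c'] -> ['d', 'b', 'a', 'c']
'a': index 2 in ['d', 'b', 'a', 'c'] -> ['a', 'd', 'b', 'c']
'd': index 1 in ['a', 'd', 'b', 'c'] -> ['d', 'a', 'b', 'c']
'd': index 0 in ['d', 'a', 'b', 'c'] -> ['d', 'a', 'b', 'c']
'c': index 3 in ['d', 'a', 'b', 'c'] -> ['c', 'd', 'a', 'b']
'd': index 1 in ['c', 'd', 'a', 'b'] -> ['d', 'c', 'a', 'b']


Output: [3, 0, 1, 0, 2, 2, 2, 1, 0, 3, 1]


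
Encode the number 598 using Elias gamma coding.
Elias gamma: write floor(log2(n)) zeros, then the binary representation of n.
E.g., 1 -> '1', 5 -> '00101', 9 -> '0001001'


num_bits = floor(log2(598)) + 1 = 10
leading_zeros = num_bits - 1 = 9
binary(598) = 1001010110

Elias gamma(598) = '000000000' + '1001010110' = 0000000001001010110 (19 bits)


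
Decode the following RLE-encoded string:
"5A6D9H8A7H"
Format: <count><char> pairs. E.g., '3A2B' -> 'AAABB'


Expanding each <count><char> pair:
  5A -> 'AAAAA'
  6D -> 'DDDDDD'
  9H -> 'HHHHHHHHH'
  8A -> 'AAAAAAAA'
  7H -> 'HHHHHHH'

Decoded = AAAAADDDDDDHHHHHHHHHAAAAAAAAHHHHHHH


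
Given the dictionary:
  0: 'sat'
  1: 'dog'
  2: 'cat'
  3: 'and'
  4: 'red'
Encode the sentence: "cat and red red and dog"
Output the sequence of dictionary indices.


Look up each word in the dictionary:
  'cat' -> 2
  'and' -> 3
  'red' -> 4
  'red' -> 4
  'and' -> 3
  'dog' -> 1

Encoded: [2, 3, 4, 4, 3, 1]


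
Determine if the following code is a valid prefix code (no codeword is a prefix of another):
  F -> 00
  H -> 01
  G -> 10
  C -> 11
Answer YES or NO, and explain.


Checking each pair (does one codeword prefix another?):
  F='00' vs H='01': no prefix
  F='00' vs G='10': no prefix
  F='00' vs C='11': no prefix
  H='01' vs F='00': no prefix
  H='01' vs G='10': no prefix
  H='01' vs C='11': no prefix
  G='10' vs F='00': no prefix
  G='10' vs H='01': no prefix
  G='10' vs C='11': no prefix
  C='11' vs F='00': no prefix
  C='11' vs H='01': no prefix
  C='11' vs G='10': no prefix
No violation found over all pairs.

YES -- this is a valid prefix code. No codeword is a prefix of any other codeword.


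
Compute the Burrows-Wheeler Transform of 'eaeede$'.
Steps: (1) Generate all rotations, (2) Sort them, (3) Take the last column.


Rotations (sorted):
  0: $eaeede -> last char: e
  1: aeede$e -> last char: e
  2: de$eaee -> last char: e
  3: e$eaeed -> last char: d
  4: eaeede$ -> last char: $
  5: ede$eae -> last char: e
  6: eede$ea -> last char: a


BWT = eeed$ea


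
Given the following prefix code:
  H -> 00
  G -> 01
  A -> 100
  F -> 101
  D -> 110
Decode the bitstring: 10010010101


Decoding step by step:
Bits 100 -> A
Bits 100 -> A
Bits 101 -> F
Bits 01 -> G


Decoded message: AAFG


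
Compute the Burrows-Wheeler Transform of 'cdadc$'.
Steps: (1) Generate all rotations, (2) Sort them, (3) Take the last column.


Rotations (sorted):
  0: $cdadc -> last char: c
  1: adc$cd -> last char: d
  2: c$cdad -> last char: d
  3: cdadc$ -> last char: $
  4: dadc$c -> last char: c
  5: dc$cda -> last char: a


BWT = cdd$ca


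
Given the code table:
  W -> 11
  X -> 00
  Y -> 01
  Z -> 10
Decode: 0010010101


Decoding:
00 -> X
10 -> Z
01 -> Y
01 -> Y
01 -> Y


Result: XZYYY


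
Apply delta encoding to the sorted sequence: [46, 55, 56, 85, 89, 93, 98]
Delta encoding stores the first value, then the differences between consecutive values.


First value: 46
Deltas:
  55 - 46 = 9
  56 - 55 = 1
  85 - 56 = 29
  89 - 85 = 4
  93 - 89 = 4
  98 - 93 = 5


Delta encoded: [46, 9, 1, 29, 4, 4, 5]


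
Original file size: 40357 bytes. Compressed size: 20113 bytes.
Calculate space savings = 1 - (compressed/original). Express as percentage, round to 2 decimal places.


ratio = compressed/original = 20113/40357 = 0.498377
savings = 1 - ratio = 1 - 0.498377 = 0.501623
as a percentage: 0.501623 * 100 = 50.16%

Space savings = 1 - 20113/40357 = 50.16%


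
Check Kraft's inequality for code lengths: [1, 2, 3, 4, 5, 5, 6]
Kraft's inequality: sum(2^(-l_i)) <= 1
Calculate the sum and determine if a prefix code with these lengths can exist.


Sum = 2^(-1) + 2^(-2) + 2^(-3) + 2^(-4) + 2^(-5) + 2^(-5) + 2^(-6)
    = 0.5 + 0.25 + 0.125 + 0.0625 + 0.03125 + 0.03125 + 0.015625
    = 65/64 = 1.015625
Since 1.015625 > 1, Kraft's inequality is NOT satisfied.
A prefix code with these lengths CANNOT exist.

Kraft sum = 1.015625. Not satisfied.


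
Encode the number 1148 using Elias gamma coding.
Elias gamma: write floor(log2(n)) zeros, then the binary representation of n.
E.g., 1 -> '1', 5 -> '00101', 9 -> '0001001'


num_bits = floor(log2(1148)) + 1 = 11
leading_zeros = num_bits - 1 = 10
binary(1148) = 10001111100

Elias gamma(1148) = '0000000000' + '10001111100' = 000000000010001111100 (21 bits)


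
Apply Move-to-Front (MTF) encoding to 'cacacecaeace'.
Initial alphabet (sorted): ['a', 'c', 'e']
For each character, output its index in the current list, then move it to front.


MTF encoding:
'c': index 1 in ['a', 'c', 'e'] -> ['c', 'a', 'e']
'a': index 1 in ['c', 'a', 'e'] -> ['a', 'c', 'e']
'c': index 1 in ['a', 'c', 'e'] -> ['c', 'a', 'e']
'a': index 1 in ['c', 'a', 'e'] -> ['a', 'c', 'e']
'c': index 1 in ['a', 'c', 'e'] -> ['c', 'a', 'e']
'e': index 2 in ['c', 'a', 'e'] -> ['e', 'c', 'a']
'c': index 1 in ['e', 'c', 'a'] -> ['c', 'e', 'a']
'a': index 2 in ['c', 'e', 'a'] -> ['a', 'c', 'e']
'e': index 2 in ['a', 'c', 'e'] -> ['e', 'a', 'c']
'a': index 1 in ['e', 'a', 'c'] -> ['a', 'e', 'c']
'c': index 2 in ['a', 'e', 'c'] -> ['c', 'a', 'e']
'e': index 2 in ['c', 'a', 'e'] -> ['e', 'c', 'a']


Output: [1, 1, 1, 1, 1, 2, 1, 2, 2, 1, 2, 2]


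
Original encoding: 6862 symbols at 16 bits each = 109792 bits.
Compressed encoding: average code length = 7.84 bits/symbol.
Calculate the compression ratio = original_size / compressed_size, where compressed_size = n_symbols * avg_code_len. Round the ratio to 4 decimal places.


original_size = n_symbols * orig_bits = 6862 * 16 = 109792 bits
compressed_size = n_symbols * avg_code_len = 6862 * 7.84 = 53798.08 bits
ratio = original_size / compressed_size = 109792 / 53798.08 = 2.0408

Compression ratio = 2.0408


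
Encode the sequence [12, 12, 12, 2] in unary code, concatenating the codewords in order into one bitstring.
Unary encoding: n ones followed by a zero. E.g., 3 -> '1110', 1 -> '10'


Encode each number as n ones followed by a terminating 0:
  12 -> 1111111111110 (13 bits)
  12 -> 1111111111110 (13 bits)
  12 -> 1111111111110 (13 bits)
  2 -> 110 (3 bits)
Total length = 13 + 13 + 13 + 3 = 42 bits.

Unary([12, 12, 12, 2]) = 111111111111011111111111101111111111110110 (42 bits)


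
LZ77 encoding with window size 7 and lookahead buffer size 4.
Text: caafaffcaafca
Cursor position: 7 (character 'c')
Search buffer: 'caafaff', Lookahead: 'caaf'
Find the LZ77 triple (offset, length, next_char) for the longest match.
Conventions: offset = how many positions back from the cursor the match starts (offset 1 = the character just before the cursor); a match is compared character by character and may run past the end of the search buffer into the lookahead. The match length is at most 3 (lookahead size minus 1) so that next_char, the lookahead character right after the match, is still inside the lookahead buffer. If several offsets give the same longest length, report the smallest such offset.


Try each offset into the search buffer:
  offset=1 (pos 6, char 'f'): match length 0
  offset=2 (pos 5, char 'f'): match length 0
  offset=3 (pos 4, char 'a'): match length 0
  offset=4 (pos 3, char 'f'): match length 0
  offset=5 (pos 2, char 'a'): match length 0
  offset=6 (pos 1, char 'a'): match length 0
  offset=7 (pos 0, char 'c'): match length 3
Longest match has length 3 at offset 7.
next_char = character at position 7 + 3 = 10 -> 'f'

Best match: offset=7, length=3 (matching 'caa' starting at position 0)
LZ77 triple: (7, 3, 'f')


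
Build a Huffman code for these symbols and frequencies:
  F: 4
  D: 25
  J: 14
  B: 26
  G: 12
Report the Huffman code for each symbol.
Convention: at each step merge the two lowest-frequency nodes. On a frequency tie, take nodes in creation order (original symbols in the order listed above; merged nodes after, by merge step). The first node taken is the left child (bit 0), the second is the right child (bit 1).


Huffman tree construction:
Step 1: Merge F(4) + G(12) = 16
Step 2: Merge J(14) + (F+G)(16) = 30
Step 3: Merge D(25) + B(26) = 51
Step 4: Merge (J+(F+G))(30) + (D+B)(51) = 81
Read each symbol's code off the tree from the root (left child = 0, right child = 1).

Codes:
  F: 010 (length 3)
  D: 10 (length 2)
  J: 00 (length 2)
  B: 11 (length 2)
  G: 011 (length 3)
Average code length: 178/81 = 2.1975 bits/symbol


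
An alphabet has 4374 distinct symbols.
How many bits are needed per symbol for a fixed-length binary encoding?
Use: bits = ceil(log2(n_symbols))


log2(4374) = 12.0947
Bracket: 2^12 = 4096 < 4374 <= 2^13 = 8192
So ceil(log2(4374)) = 13

bits = ceil(log2(4374)) = ceil(12.0947) = 13 bits


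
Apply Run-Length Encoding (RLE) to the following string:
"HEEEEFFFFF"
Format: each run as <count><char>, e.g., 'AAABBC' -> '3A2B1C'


Scanning runs left to right:
  i=0: run of 'H' x 1 -> '1H'
  i=1: run of 'E' x 4 -> '4E'
  i=5: run of 'F' x 5 -> '5F'

RLE = 1H4E5F


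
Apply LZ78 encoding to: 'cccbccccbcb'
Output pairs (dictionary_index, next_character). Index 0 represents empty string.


LZ78 encoding steps:
Dictionary: {0: ''}
Step 1: w='' (idx 0), next='c' -> output (0, 'c'), add 'c' as idx 1
Step 2: w='c' (idx 1), next='c' -> output (1, 'c'), add 'cc' as idx 2
Step 3: w='' (idx 0), next='b' -> output (0, 'b'), add 'b' as idx 3
Step 4: w='cc' (idx 2), next='c' -> output (2, 'c'), add 'ccc' as idx 4
Step 5: w='c' (idx 1), next='b' -> output (1, 'b'), add 'cb' as idx 5
Step 6: w='cb' (idx 5), end of input -> output (5, '')


Encoded: [(0, 'c'), (1, 'c'), (0, 'b'), (2, 'c'), (1, 'b'), (5, '')]


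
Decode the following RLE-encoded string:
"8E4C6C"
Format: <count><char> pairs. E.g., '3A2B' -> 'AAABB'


Expanding each <count><char> pair:
  8E -> 'EEEEEEEE'
  4C -> 'CCCC'
  6C -> 'CCCCCC'

Decoded = EEEEEEEECCCCCCCCCC


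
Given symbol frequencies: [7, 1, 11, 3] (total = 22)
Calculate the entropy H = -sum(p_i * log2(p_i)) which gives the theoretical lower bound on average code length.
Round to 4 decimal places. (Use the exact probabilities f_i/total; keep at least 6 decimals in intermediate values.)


Per-symbol terms -p_i * log2(p_i) with p_i = f_i/22:
  p = 7/22 = 0.318182: log2(p) = -1.652077, -p*log2(p) = 0.525661
  p = 1/22 = 0.045455: log2(p) = -4.459432, -p*log2(p) = 0.202701
  p = 11/22 = 0.500000: log2(p) = -1.000000, -p*log2(p) = 0.500000
  p = 3/22 = 0.136364: log2(p) = -2.874469, -p*log2(p) = 0.391973
H = 0.525661 + 0.202701 + 0.500000 + 0.391973 = 1.620335

H = 1.6203 bits/symbol


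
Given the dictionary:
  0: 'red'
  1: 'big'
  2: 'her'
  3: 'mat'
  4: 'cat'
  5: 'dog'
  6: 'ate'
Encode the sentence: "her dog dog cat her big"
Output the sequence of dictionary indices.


Look up each word in the dictionary:
  'her' -> 2
  'dog' -> 5
  'dog' -> 5
  'cat' -> 4
  'her' -> 2
  'big' -> 1

Encoded: [2, 5, 5, 4, 2, 1]


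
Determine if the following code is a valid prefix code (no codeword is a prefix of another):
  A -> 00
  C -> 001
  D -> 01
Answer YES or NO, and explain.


Checking each pair (does one codeword prefix another?):
  A='00' vs C='001': prefix -- VIOLATION

NO -- this is NOT a valid prefix code. A (00) is a prefix of C (001).


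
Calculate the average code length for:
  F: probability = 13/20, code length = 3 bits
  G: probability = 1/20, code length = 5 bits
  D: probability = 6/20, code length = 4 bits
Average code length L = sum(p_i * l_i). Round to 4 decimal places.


Weighted contributions p_i * l_i:
  F: (13/20) * 3 = 39/20
  G: (1/20) * 5 = 5/20
  D: (6/20) * 4 = 24/20
Sum = (39 + 5 + 24)/20 = 68/20

L = 68/20 = 3.4000 bits/symbol


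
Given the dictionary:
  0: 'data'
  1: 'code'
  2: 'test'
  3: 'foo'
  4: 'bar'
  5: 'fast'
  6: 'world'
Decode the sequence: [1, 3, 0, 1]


Look up each index in the dictionary:
  1 -> 'code'
  3 -> 'foo'
  0 -> 'data'
  1 -> 'code'

Decoded: "code foo data code"


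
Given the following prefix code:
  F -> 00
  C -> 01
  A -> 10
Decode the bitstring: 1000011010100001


Decoding step by step:
Bits 10 -> A
Bits 00 -> F
Bits 01 -> C
Bits 10 -> A
Bits 10 -> A
Bits 10 -> A
Bits 00 -> F
Bits 01 -> C


Decoded message: AFCAAAFC


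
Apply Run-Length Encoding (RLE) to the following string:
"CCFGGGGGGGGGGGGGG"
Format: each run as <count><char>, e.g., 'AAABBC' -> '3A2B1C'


Scanning runs left to right:
  i=0: run of 'C' x 2 -> '2C'
  i=2: run of 'F' x 1 -> '1F'
  i=3: run of 'G' x 14 -> '14G'

RLE = 2C1F14G


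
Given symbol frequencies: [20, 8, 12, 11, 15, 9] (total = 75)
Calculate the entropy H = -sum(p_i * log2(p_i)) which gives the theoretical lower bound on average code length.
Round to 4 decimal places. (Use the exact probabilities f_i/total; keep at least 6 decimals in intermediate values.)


Per-symbol terms -p_i * log2(p_i) with p_i = f_i/75:
  p = 20/75 = 0.266667: log2(p) = -1.906891, -p*log2(p) = 0.508504
  p = 8/75 = 0.106667: log2(p) = -3.228819, -p*log2(p) = 0.344407
  p = 12/75 = 0.160000: log2(p) = -2.643856, -p*log2(p) = 0.423017
  p = 11/75 = 0.146667: log2(p) = -2.769387, -p*log2(p) = 0.406177
  p = 15/75 = 0.200000: log2(p) = -2.321928, -p*log2(p) = 0.464386
  p = 9/75 = 0.120000: log2(p) = -3.058894, -p*log2(p) = 0.367067
H = 0.508504 + 0.344407 + 0.423017 + 0.406177 + 0.464386 + 0.367067 = 2.513558

H = 2.5136 bits/symbol


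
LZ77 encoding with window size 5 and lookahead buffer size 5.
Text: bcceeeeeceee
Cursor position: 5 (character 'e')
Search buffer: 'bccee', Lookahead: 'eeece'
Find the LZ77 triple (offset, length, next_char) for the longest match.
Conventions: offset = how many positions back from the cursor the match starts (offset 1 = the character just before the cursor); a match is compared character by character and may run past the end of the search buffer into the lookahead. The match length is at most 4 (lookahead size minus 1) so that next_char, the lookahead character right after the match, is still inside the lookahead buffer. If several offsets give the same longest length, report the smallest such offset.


Try each offset into the search buffer:
  offset=1 (pos 4, char 'e'): match length 3
  offset=2 (pos 3, char 'e'): match length 3
  offset=3 (pos 2, char 'c'): match length 0
  offset=4 (pos 1, char 'c'): match length 0
  offset=5 (pos 0, char 'b'): match length 0
Longest match has length 3, found at offsets 1, 2; take the smallest, offset 1.
next_char = character at position 5 + 3 = 8 -> 'c'

Best match: offset=1, length=3 (matching 'eee' starting at position 4)
LZ77 triple: (1, 3, 'c')


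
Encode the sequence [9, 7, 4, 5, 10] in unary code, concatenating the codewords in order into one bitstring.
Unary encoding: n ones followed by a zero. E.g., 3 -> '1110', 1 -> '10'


Encode each number as n ones followed by a terminating 0:
  9 -> 1111111110 (10 bits)
  7 -> 11111110 (8 bits)
  4 -> 11110 (5 bits)
  5 -> 111110 (6 bits)
  10 -> 11111111110 (11 bits)
Total length = 10 + 8 + 5 + 6 + 11 = 40 bits.

Unary([9, 7, 4, 5, 10]) = 1111111110111111101111011111011111111110 (40 bits)


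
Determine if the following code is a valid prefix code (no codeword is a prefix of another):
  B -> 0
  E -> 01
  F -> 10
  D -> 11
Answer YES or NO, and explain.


Checking each pair (does one codeword prefix another?):
  B='0' vs E='01': prefix -- VIOLATION

NO -- this is NOT a valid prefix code. B (0) is a prefix of E (01).


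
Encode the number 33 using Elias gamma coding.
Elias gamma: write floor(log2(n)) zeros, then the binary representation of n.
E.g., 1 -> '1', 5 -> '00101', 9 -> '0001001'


num_bits = floor(log2(33)) + 1 = 6
leading_zeros = num_bits - 1 = 5
binary(33) = 100001

Elias gamma(33) = '00000' + '100001' = 00000100001 (11 bits)


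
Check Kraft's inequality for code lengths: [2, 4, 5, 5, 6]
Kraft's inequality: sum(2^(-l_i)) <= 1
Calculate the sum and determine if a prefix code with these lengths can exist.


Sum = 2^(-2) + 2^(-4) + 2^(-5) + 2^(-5) + 2^(-6)
    = 0.25 + 0.0625 + 0.03125 + 0.03125 + 0.015625
    = 25/64 = 0.390625
Since 0.390625 <= 1, Kraft's inequality IS satisfied.
A prefix code with these lengths CAN exist.

Kraft sum = 0.390625. Satisfied.


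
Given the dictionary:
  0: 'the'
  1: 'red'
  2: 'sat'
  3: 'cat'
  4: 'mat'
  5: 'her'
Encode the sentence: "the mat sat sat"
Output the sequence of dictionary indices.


Look up each word in the dictionary:
  'the' -> 0
  'mat' -> 4
  'sat' -> 2
  'sat' -> 2

Encoded: [0, 4, 2, 2]


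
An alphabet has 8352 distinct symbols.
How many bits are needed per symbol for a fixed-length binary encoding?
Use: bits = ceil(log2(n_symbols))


log2(8352) = 13.0279
Bracket: 2^13 = 8192 < 8352 <= 2^14 = 16384
So ceil(log2(8352)) = 14

bits = ceil(log2(8352)) = ceil(13.0279) = 14 bits


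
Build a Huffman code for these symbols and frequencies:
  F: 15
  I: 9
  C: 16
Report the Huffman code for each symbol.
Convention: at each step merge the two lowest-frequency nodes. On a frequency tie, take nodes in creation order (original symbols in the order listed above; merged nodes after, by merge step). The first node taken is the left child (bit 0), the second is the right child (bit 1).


Huffman tree construction:
Step 1: Merge I(9) + F(15) = 24
Step 2: Merge C(16) + (I+F)(24) = 40
Read each symbol's code off the tree from the root (left child = 0, right child = 1).

Codes:
  F: 11 (length 2)
  I: 10 (length 2)
  C: 0 (length 1)
Average code length: 64/40 = 1.6000 bits/symbol


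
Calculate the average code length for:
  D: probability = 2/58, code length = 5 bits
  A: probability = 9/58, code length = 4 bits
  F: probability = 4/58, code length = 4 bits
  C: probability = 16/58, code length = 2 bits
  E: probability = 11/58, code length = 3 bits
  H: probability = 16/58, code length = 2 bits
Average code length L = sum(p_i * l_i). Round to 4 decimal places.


Weighted contributions p_i * l_i:
  D: (2/58) * 5 = 10/58
  A: (9/58) * 4 = 36/58
  F: (4/58) * 4 = 16/58
  C: (16/58) * 2 = 32/58
  E: (11/58) * 3 = 33/58
  H: (16/58) * 2 = 32/58
Sum = (10 + 36 + 16 + 32 + 33 + 32)/58 = 159/58

L = 159/58 = 2.7414 bits/symbol


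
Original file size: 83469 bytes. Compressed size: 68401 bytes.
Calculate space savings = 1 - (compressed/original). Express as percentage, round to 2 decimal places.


ratio = compressed/original = 68401/83469 = 0.819478
savings = 1 - ratio = 1 - 0.819478 = 0.180522
as a percentage: 0.180522 * 100 = 18.05%

Space savings = 1 - 68401/83469 = 18.05%


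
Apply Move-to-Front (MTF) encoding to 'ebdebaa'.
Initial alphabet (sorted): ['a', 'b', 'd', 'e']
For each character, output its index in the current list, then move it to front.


MTF encoding:
'e': index 3 in ['a', 'b', 'd', 'e'] -> ['e', 'a', 'b', 'd']
'b': index 2 in ['e', 'a', 'b', 'd'] -> ['b', 'e', 'a', 'd']
'd': index 3 in ['b', 'e', 'a', 'd'] -> ['d', 'b', 'e', 'a']
'e': index 2 in ['d', 'b', 'e', 'a'] -> ['e', 'd', 'b', 'a']
'b': index 2 in ['e', 'd', 'b', 'a'] -> ['b', 'e', 'd', 'a']
'a': index 3 in ['b', 'e', 'd', 'a'] -> ['a', 'b', 'e', 'd']
'a': index 0 in ['a', 'b', 'e', 'd'] -> ['a', 'b', 'e', 'd']


Output: [3, 2, 3, 2, 2, 3, 0]


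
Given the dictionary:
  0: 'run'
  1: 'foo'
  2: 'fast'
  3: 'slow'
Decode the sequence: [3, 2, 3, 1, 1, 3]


Look up each index in the dictionary:
  3 -> 'slow'
  2 -> 'fast'
  3 -> 'slow'
  1 -> 'foo'
  1 -> 'foo'
  3 -> 'slow'

Decoded: "slow fast slow foo foo slow"


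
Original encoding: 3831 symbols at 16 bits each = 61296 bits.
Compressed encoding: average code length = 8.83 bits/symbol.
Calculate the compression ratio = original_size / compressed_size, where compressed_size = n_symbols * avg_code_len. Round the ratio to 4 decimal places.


original_size = n_symbols * orig_bits = 3831 * 16 = 61296 bits
compressed_size = n_symbols * avg_code_len = 3831 * 8.83 = 33827.73 bits
ratio = original_size / compressed_size = 61296 / 33827.73 = 1.812

Compression ratio = 1.812


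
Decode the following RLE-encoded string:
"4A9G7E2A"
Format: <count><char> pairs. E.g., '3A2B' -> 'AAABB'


Expanding each <count><char> pair:
  4A -> 'AAAA'
  9G -> 'GGGGGGGGG'
  7E -> 'EEEEEEE'
  2A -> 'AA'

Decoded = AAAAGGGGGGGGGEEEEEEEAA


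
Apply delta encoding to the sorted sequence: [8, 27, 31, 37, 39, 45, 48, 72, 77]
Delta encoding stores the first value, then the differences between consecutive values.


First value: 8
Deltas:
  27 - 8 = 19
  31 - 27 = 4
  37 - 31 = 6
  39 - 37 = 2
  45 - 39 = 6
  48 - 45 = 3
  72 - 48 = 24
  77 - 72 = 5


Delta encoded: [8, 19, 4, 6, 2, 6, 3, 24, 5]


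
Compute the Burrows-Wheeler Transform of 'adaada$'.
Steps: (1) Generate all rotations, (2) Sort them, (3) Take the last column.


Rotations (sorted):
  0: $adaada -> last char: a
  1: a$adaad -> last char: d
  2: aada$ad -> last char: d
  3: ada$ada -> last char: a
  4: adaada$ -> last char: $
  5: da$adaa -> last char: a
  6: daada$a -> last char: a


BWT = adda$aa


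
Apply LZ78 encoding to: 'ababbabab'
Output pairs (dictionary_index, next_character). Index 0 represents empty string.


LZ78 encoding steps:
Dictionary: {0: ''}
Step 1: w='' (idx 0), next='a' -> output (0, 'a'), add 'a' as idx 1
Step 2: w='' (idx 0), next='b' -> output (0, 'b'), add 'b' as idx 2
Step 3: w='a' (idx 1), next='b' -> output (1, 'b'), add 'ab' as idx 3
Step 4: w='b' (idx 2), next='a' -> output (2, 'a'), add 'ba' as idx 4
Step 5: w='ba' (idx 4), next='b' -> output (4, 'b'), add 'bab' as idx 5


Encoded: [(0, 'a'), (0, 'b'), (1, 'b'), (2, 'a'), (4, 'b')]


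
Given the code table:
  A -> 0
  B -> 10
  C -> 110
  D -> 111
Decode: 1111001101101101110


Decoding:
111 -> D
10 -> B
0 -> A
110 -> C
110 -> C
110 -> C
111 -> D
0 -> A


Result: DBACCCDA
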